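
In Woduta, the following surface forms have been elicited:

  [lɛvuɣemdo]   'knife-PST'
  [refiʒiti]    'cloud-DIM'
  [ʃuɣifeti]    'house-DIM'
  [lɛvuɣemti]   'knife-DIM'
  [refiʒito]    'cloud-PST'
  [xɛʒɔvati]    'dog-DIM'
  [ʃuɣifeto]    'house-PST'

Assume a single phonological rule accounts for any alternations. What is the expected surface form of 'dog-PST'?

The PST morpheme has two allomorphs, [-do] and [-to].
The DIM suffix, which begins with [t], is invariant after every stem; so [t] is not altered by any rule here.
The PST suffix is therefore /-do/ underlyingly, with post-vocalic devoicing: voiced stops become voiceless after a vowel.
After 'dog', which ends in a vowel, the suffix surfaces as [-to], giving [xɛʒɔvato].

[xɛʒɔvato]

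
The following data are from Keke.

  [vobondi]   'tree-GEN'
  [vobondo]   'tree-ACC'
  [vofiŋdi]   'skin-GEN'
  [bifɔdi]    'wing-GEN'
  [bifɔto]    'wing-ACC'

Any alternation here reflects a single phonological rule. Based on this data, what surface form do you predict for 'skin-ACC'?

The ACC morpheme has two allomorphs, [-do] and [-to].
The GEN suffix, which begins with [d], is invariant after every stem; so [d] is not altered by any rule here.
The ACC suffix is therefore /-to/ underlyingly, with post-nasal voicing: voiceless stops become voiced after a nasal.
After 'skin', which ends in a nasal, the suffix surfaces as [-do], giving [vofiŋdo].

[vofiŋdo]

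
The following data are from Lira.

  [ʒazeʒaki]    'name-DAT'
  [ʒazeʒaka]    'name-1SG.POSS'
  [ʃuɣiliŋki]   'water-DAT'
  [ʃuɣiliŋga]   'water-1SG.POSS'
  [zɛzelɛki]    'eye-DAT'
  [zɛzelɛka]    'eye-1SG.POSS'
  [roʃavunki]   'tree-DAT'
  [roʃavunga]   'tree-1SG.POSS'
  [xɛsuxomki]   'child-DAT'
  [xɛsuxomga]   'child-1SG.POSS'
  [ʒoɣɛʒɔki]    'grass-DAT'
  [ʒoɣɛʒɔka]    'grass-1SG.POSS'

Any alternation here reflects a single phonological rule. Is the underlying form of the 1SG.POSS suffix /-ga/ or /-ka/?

The 1SG.POSS morpheme has two allomorphs, [-ga] and [-ka].
By contrast the DAT suffix keeps its initial [k] throughout — that segment must be underlying.
So the underlying form is /-ga/, and voiced stops become voiceless after a vowel.

/-ga/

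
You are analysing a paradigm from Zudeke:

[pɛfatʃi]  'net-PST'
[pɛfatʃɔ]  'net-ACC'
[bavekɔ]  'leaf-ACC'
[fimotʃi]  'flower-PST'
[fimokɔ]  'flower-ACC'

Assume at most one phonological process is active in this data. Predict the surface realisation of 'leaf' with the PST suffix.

[bavetʃi]

The root 'flower' surfaces as [fimotʃi] and [fimokɔ], with a stem-final [tʃ] ~ [k] alternation.
Compare 'net', with invariant [tʃ] in [pɛfatʃi] and [pɛfatʃɔ]: an analysis with underlying /tʃ/ and a rule producing [k] before the ACC suffix would wrongly predict alternation here too.
The alternation reflects palatalization before a front vowel: /k/ becomes palato-alveolar [tʃ] before a front vowel. /k/ is underlying.
The one attested form of 'leaf', [bavekɔ], shows underlying /bavek/. Applying the same rule before a front vowel gives [bavetʃi].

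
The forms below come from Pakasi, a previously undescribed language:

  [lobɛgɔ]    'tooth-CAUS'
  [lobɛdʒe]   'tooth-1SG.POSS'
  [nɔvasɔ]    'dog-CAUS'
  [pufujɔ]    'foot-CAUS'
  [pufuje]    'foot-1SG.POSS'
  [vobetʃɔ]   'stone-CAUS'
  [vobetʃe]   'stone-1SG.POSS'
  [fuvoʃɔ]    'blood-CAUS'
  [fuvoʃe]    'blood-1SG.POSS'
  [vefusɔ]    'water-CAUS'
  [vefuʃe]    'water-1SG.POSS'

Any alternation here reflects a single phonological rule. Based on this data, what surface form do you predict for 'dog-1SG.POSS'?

In [vefusɔ] and [vefuʃe] the final segment of 'water' alternates: [s] ~ [ʃ].
The stem 'blood' ([fuvoʃɔ], [fuvoʃe]) shows [ʃ] unchanged in both environments, so [ʃ] cannot be basic with [s] derived before the CAUS suffix.
The underlying segment must be /s/; /g/ and /s/ become palato-alveolar [dʒ] and [ʃ] before a front vowel, yielding [ʃ] there.
The one attested form of 'dog', [nɔvasɔ], shows underlying /nɔvas/. Applying the same rule before a front vowel gives [nɔvaʃe].

[nɔvaʃe]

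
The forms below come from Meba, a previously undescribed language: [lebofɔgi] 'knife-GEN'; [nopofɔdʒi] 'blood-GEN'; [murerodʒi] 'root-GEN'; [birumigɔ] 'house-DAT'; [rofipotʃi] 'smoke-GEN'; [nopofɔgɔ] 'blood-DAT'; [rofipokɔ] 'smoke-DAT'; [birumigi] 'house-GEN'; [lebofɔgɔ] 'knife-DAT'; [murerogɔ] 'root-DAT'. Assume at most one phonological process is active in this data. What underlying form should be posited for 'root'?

/murerodʒ/

The root 'root' surfaces as [murerogɔ] and [murerodʒi], with a stem-final [g] ~ [dʒ] alternation.
Compare 'knife', with invariant [g] in [lebofɔgɔ] and [lebofɔgi]: an analysis with underlying /g/ and a rule producing [dʒ] before the GEN suffix would wrongly predict alternation here too.
The alternation reflects depalatalization: palato-alveolar /tʃ/ and /dʒ/ become [k] and [g] when no front vowel follows. /dʒ/ is underlying.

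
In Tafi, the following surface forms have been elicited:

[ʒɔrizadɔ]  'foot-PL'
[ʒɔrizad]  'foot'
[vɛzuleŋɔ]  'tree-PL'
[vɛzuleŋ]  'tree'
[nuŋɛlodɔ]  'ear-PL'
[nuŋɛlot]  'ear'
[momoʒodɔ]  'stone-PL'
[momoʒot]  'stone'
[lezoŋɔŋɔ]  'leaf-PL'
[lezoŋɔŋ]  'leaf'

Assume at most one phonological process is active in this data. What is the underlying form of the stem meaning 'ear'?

/nuŋɛlot/

The stem for 'ear' ends in [d] in [nuŋɛlodɔ] but [t] in [nuŋɛlot].
If /d/ were underlying and a rule turned it into [t] in isolation, 'foot' would also alternate; but it has [d] in both [ʒɔrizadɔ] and [ʒɔrizad].
So /t/ is underlying, and a rule of intervocalic voicing — voiceless stops become voiced between vowels — gives [d].
Hence 'ear' is /nuŋɛlot/ underlyingly.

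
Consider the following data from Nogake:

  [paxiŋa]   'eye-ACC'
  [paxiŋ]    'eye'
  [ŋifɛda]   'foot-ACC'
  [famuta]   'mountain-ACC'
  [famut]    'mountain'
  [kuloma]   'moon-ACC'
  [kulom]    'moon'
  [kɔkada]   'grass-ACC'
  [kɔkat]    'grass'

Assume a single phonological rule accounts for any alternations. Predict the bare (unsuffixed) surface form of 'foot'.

[ŋifɛt]

The stem for 'grass' ends in [d] in [kɔkada] but [t] in [kɔkat].
If /t/ were underlying and a rule turned it into [d] before the ACC suffix, 'mountain' would also alternate; but it has [t] in both [famuta] and [famut].
The underlying segment must be /d/; voiced obstruents become voiceless word-finally, yielding [t] there.
From [ŋifɛda] the stem 'foot' is /ŋifɛd/; word-finally this yields [ŋifɛt].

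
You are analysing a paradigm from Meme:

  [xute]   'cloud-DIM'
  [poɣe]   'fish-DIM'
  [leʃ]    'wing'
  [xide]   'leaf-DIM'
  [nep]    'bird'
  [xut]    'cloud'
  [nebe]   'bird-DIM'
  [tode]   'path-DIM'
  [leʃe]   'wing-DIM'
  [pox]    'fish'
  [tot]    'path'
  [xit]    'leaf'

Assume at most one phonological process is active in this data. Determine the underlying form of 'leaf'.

The stem for 'leaf' ends in [d] in [xide] but [t] in [xit].
Compare 'cloud', with invariant [t] in [xute] and [xut]: an analysis with underlying /t/ and a rule producing [d] before the DIM suffix would wrongly predict alternation here too.
So /d/ is underlying, and a rule of word-final obstruent devoicing — voiced obstruents become voiceless word-finally — gives [t].

/xid/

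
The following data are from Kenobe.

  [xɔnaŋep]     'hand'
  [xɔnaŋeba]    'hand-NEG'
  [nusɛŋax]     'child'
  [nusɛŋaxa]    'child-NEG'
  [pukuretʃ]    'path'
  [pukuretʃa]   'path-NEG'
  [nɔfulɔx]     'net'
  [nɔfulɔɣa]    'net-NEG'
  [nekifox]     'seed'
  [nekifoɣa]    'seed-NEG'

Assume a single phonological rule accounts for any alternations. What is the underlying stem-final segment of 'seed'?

/ɣ/

'seed' shows [x] ~ [ɣ] at the end of the stem ([nekifox] vs [nekifoɣa]).
The stem 'child' ([nusɛŋax], [nusɛŋaxa]) shows [x] unchanged in both environments, so [x] cannot be basic with [ɣ] derived before the NEG suffix.
The alternation reflects word-final obstruent devoicing: voiced obstruents become voiceless word-finally. /ɣ/ is underlying.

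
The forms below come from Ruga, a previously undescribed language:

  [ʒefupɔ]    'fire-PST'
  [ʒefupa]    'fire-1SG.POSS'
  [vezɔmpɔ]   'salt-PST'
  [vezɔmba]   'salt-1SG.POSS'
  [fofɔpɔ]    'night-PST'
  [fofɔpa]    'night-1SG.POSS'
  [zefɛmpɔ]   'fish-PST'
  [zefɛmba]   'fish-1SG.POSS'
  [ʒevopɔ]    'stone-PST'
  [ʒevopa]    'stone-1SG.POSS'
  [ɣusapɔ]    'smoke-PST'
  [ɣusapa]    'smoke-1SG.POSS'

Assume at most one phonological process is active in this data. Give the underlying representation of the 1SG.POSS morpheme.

The 1SG.POSS suffix surfaces as [-ba] and [-pa], depending on the final segment of the stem.
The PST suffix, which begins with [p], is invariant after every stem; so [p] is not altered by any rule here.
The 1SG.POSS suffix is therefore /-ba/ underlyingly, with post-vocalic devoicing: voiced stops become voiceless after a vowel.

/-ba/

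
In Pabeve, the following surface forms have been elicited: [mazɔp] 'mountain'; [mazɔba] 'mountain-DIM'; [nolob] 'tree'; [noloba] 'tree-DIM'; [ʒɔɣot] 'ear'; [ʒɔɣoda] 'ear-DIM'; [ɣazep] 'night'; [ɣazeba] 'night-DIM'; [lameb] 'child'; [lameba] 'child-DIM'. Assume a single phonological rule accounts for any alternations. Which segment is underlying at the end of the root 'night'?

'night' shows [p] ~ [b] at the end of the stem ([ɣazep] vs [ɣazeba]).
Compare 'child', with invariant [b] in [lameb] and [lameba]: an analysis with underlying /b/ and a rule producing [p] in isolation would wrongly predict alternation here too.
The alternation reflects intervocalic voicing: voiceless stops become voiced between vowels. /p/ is underlying.

/p/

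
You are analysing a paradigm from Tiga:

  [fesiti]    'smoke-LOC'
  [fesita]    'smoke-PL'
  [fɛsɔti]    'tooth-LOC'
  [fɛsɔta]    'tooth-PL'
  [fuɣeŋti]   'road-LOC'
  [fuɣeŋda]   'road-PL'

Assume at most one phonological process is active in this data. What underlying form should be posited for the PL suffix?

The PL morpheme has two allomorphs, [-da] and [-ta].
The LOC suffix, which begins with [t], is invariant after every stem; so [t] is not altered by any rule here.
So the underlying form is /-da/, and voiced stops become voiceless after a vowel.

/-da/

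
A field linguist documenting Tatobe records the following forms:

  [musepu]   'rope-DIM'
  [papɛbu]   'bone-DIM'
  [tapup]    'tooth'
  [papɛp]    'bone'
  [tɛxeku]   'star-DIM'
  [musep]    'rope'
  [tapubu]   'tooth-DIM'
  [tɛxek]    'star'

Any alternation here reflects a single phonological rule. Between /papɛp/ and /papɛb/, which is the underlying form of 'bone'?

/papɛb/

The stem for 'bone' ends in [b] in [papɛbu] but [p] in [papɛp].
The stem 'rope' ([musepu], [musep]) shows [p] unchanged in both environments, so [p] cannot be basic with [b] derived before the DIM suffix.
The alternation reflects word-final obstruent devoicing: voiced obstruents become voiceless word-finally. /b/ is underlying.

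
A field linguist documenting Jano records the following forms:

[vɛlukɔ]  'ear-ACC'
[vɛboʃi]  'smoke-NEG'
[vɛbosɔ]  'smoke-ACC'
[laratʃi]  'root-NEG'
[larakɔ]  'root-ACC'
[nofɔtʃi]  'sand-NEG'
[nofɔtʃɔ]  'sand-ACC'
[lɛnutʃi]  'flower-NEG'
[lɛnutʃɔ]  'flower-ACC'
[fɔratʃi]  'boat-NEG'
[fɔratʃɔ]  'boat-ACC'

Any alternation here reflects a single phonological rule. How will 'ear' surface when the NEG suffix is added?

[vɛlutʃi]

'root' shows [tʃ] ~ [k] at the end of the stem ([laratʃi] vs [larakɔ]).
Compare 'sand', with invariant [tʃ] in [nofɔtʃi] and [nofɔtʃɔ]: an analysis with underlying /tʃ/ and a rule producing [k] before the ACC suffix would wrongly predict alternation here too.
So /k/ is underlying, and a rule of palatalization before a front vowel — /k/ and /s/ become palato-alveolar [tʃ] and [ʃ] before a front vowel — gives [tʃ].
From [vɛlukɔ] the stem 'ear' is /vɛluk/; before a front vowel this yields [vɛlutʃi].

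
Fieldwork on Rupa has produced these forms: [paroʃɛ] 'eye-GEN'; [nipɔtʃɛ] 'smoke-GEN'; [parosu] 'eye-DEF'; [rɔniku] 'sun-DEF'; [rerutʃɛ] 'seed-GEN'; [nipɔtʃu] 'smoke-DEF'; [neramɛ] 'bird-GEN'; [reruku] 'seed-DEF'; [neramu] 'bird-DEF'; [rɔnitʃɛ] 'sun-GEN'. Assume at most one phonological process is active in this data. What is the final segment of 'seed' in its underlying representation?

'seed' shows [k] ~ [tʃ] at the end of the stem ([reruku] vs [rerutʃɛ]).
The stem 'smoke' ([nipɔtʃu], [nipɔtʃɛ]) shows [tʃ] unchanged in both environments, so [tʃ] cannot be basic with [k] derived before the DEF suffix.
The alternation reflects palatalization before a front vowel: /k/ and /s/ become palato-alveolar [tʃ] and [ʃ] before a front vowel. /k/ is underlying.

/k/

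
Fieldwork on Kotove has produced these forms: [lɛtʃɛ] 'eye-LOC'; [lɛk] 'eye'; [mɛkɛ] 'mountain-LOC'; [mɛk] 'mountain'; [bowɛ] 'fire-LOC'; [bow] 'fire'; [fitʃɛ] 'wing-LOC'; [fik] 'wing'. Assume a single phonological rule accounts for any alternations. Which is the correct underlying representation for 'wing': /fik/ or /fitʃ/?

/fitʃ/

In [fitʃɛ] and [fik] the final segment of 'wing' alternates: [tʃ] ~ [k].
The stem 'mountain' ([mɛkɛ], [mɛk]) shows [k] unchanged in both environments, so [k] cannot be basic with [tʃ] derived before the LOC suffix.
The underlying segment must be /tʃ/; palato-alveolar /tʃ/ becomes [k] when no front vowel follows, yielding [k] there.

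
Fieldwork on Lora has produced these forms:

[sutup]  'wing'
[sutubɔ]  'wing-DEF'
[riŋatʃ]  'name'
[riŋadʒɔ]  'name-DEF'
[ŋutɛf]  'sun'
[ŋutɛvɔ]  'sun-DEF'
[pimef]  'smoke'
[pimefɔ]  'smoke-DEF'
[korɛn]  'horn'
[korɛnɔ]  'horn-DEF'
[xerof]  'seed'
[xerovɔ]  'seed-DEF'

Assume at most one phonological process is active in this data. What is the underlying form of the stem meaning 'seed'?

/xerov/

In [xerof] and [xerovɔ] the final segment of 'seed' alternates: [f] ~ [v].
If /f/ were underlying and a rule turned it into [v] before the DEF suffix, 'smoke' would also alternate; but it has [f] in both [pimef] and [pimefɔ].
So /v/ is underlying, and a rule of word-final obstruent devoicing — voiced obstruents become voiceless word-finally — gives [f].
Hence 'seed' is /xerov/ underlyingly.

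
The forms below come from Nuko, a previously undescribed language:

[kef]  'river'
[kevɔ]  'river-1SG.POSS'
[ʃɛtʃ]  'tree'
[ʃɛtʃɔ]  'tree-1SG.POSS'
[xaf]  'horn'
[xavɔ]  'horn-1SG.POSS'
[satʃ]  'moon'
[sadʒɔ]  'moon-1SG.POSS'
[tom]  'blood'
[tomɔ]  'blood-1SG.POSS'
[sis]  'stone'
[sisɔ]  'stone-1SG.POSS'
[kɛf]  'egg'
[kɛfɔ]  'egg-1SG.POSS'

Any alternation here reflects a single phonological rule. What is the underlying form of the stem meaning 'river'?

The stem for 'river' ends in [f] in [kef] but [v] in [kevɔ].
Compare 'egg', with invariant [f] in [kɛf] and [kɛfɔ]: an analysis with underlying /f/ and a rule producing [v] before the 1SG.POSS suffix would wrongly predict alternation here too.
The alternation reflects word-final obstruent devoicing: voiced obstruents become voiceless word-finally. /v/ is underlying.

/kev/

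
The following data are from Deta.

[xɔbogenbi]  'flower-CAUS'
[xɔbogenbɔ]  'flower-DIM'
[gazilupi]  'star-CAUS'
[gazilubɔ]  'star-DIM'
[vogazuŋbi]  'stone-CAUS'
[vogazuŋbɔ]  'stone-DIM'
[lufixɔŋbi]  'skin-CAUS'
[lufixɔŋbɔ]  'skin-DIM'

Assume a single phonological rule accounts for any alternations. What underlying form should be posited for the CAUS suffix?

The CAUS suffix surfaces as [-bi] and [-pi], depending on the final segment of the stem.
The DIM suffix, which begins with [b], is invariant after every stem; so [b] is not altered by any rule here.
The CAUS suffix is therefore /-pi/ underlyingly, with post-nasal voicing: voiceless stops become voiced after a nasal.

/-pi/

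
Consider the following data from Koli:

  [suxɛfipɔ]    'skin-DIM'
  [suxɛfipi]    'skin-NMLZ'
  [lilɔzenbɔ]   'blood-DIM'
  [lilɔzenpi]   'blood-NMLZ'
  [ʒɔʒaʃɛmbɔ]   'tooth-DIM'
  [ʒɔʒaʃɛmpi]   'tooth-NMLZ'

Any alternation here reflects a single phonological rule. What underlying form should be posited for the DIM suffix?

/-bɔ/

The DIM morpheme has two allomorphs, [-bɔ] and [-pɔ].
By contrast the NMLZ suffix keeps its initial [p] throughout — that segment must be underlying.
So the underlying form is /-bɔ/, and voiced stops become voiceless after a vowel.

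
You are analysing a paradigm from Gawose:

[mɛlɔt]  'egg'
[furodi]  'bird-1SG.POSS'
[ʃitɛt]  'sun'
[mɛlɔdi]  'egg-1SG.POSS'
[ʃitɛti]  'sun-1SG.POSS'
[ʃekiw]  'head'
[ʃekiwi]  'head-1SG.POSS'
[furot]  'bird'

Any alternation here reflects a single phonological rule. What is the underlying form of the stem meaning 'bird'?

/furod/

The root 'bird' surfaces as [furodi] and [furot], with a stem-final [d] ~ [t] alternation.
Compare 'sun', with invariant [t] in [ʃitɛti] and [ʃitɛt]: an analysis with underlying /t/ and a rule producing [d] before the 1SG.POSS suffix would wrongly predict alternation here too.
The alternation reflects word-final obstruent devoicing: voiced obstruents become voiceless word-finally. /d/ is underlying.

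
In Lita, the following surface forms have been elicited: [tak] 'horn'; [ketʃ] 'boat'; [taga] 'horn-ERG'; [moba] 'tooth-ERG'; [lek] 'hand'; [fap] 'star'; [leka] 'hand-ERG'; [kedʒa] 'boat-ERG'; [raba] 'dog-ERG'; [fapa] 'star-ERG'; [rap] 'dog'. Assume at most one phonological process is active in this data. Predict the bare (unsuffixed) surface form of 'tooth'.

[mop]

In [rap] and [raba] the final segment of 'dog' alternates: [p] ~ [b].
If /p/ were underlying and a rule turned it into [b] before the ERG suffix, 'star' would also alternate; but it has [p] in both [fap] and [fapa].
So /b/ is underlying, and a rule of word-final obstruent devoicing — voiced obstruents become voiceless word-finally — gives [p].
The one attested form of 'tooth', [moba], shows underlying /mob/. Applying the same rule word-finally gives [mop].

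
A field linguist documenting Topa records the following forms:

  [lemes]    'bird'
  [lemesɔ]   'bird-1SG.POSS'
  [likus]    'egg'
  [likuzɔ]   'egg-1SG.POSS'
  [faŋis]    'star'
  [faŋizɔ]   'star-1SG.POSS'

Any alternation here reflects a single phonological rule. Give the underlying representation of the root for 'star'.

/faŋiz/

The stem for 'star' ends in [s] in [faŋis] but [z] in [faŋizɔ].
If /s/ were underlying and a rule turned it into [z] before the 1SG.POSS suffix, 'bird' would also alternate; but it has [s] in both [lemes] and [lemesɔ].
So /z/ is underlying, and a rule of word-final obstruent devoicing — voiced obstruents become voiceless word-finally — gives [s].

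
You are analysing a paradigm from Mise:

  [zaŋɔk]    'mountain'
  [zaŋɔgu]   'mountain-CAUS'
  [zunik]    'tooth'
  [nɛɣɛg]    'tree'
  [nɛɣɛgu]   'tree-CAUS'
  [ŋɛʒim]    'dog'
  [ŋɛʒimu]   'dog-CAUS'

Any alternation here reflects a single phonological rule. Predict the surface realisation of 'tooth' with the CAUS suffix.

[zunigu]

In [zaŋɔk] and [zaŋɔgu] the final segment of 'mountain' alternates: [k] ~ [g].
But 'tree' keeps [g] in both environments ([nɛɣɛg], [nɛɣɛgu]), so there is no rule changing /g/ to [k] in isolation.
The alternation reflects intervocalic voicing: voiceless stops become voiced between vowels. /k/ is underlying.
The one attested form of 'tooth', [zunik], shows underlying /zunik/. Applying the same rule between vowels gives [zunigu].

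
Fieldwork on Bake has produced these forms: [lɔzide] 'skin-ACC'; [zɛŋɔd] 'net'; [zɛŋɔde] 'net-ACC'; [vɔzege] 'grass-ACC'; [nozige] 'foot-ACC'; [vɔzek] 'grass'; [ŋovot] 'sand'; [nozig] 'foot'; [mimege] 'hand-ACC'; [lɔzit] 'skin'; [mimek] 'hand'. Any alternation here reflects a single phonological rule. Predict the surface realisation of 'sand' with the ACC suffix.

[ŋovode]

'skin' shows [t] ~ [d] at the end of the stem ([lɔzit] vs [lɔzide]).
But 'net' keeps [d] in both environments ([zɛŋɔd], [zɛŋɔde]), so there is no rule changing /d/ to [t] in isolation.
So /t/ is underlying, and a rule of intervocalic voicing — voiceless stops become voiced between vowels — gives [d].
The one attested form of 'sand', [ŋovot], shows underlying /ŋovot/. Applying the same rule between vowels gives [ŋovode].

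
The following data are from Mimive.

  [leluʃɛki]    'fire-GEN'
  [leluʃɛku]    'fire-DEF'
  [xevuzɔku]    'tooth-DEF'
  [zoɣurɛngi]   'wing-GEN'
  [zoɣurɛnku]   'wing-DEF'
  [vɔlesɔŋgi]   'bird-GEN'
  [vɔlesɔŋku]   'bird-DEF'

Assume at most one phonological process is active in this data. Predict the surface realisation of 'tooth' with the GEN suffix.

The GEN suffix surfaces as [-gi] and [-ki], depending on the final segment of the stem.
By contrast the DEF suffix keeps its initial [k] throughout — that segment must be underlying.
So the underlying form is /-gi/, and voiced stops become voiceless after a vowel.
After 'tooth', which ends in a vowel, the suffix surfaces as [-ki], giving [xevuzɔki].

[xevuzɔki]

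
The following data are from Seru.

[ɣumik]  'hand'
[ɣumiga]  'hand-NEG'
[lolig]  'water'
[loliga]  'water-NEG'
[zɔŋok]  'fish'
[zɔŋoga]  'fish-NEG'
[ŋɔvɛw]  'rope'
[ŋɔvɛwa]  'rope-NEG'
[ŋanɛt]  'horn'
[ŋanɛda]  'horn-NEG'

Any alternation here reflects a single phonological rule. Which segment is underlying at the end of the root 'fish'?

/k/

'fish' shows [k] ~ [g] at the end of the stem ([zɔŋok] vs [zɔŋoga]).
Compare 'water', with invariant [g] in [lolig] and [loliga]: an analysis with underlying /g/ and a rule producing [k] in isolation would wrongly predict alternation here too.
Therefore /k/ is basic and [g] is derived by intervocalic voicing (voiceless stops become voiced between vowels).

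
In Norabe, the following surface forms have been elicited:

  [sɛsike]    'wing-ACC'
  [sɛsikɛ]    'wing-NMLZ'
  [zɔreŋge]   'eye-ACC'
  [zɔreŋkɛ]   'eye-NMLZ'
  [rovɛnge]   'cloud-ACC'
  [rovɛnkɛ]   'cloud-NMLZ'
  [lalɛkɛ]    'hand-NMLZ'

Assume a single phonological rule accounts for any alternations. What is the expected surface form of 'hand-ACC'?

[lalɛke]

The ACC morpheme has two allomorphs, [-ge] and [-ke].
By contrast the NMLZ suffix keeps its initial [k] throughout — that segment must be underlying.
The ACC suffix is therefore /-ge/ underlyingly, with post-vocalic devoicing: voiced stops become voiceless after a vowel.
After 'hand', which ends in a vowel, the suffix surfaces as [-ke], giving [lalɛke].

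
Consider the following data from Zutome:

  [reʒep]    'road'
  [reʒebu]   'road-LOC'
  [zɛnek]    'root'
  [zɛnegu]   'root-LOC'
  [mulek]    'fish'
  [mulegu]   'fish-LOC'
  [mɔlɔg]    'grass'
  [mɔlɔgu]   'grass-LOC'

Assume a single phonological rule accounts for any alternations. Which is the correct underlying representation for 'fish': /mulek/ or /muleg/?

In [mulek] and [mulegu] the final segment of 'fish' alternates: [k] ~ [g].
But 'grass' keeps [g] in both environments ([mɔlɔg], [mɔlɔgu]), so there is no rule changing /g/ to [k] in isolation.
So /k/ is underlying, and a rule of intervocalic voicing — voiceless stops become voiced between vowels — gives [g].

/mulek/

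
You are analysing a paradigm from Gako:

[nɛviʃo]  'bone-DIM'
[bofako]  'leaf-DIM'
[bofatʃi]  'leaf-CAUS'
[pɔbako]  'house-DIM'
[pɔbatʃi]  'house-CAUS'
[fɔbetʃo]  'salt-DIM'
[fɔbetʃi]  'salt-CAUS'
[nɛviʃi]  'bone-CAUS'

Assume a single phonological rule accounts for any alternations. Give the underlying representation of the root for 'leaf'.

/bofak/

In [bofako] and [bofatʃi] the final segment of 'leaf' alternates: [k] ~ [tʃ].
Compare 'salt', with invariant [tʃ] in [fɔbetʃo] and [fɔbetʃi]: an analysis with underlying /tʃ/ and a rule producing [k] before the DIM suffix would wrongly predict alternation here too.
The underlying segment must be /k/; /k/ becomes palato-alveolar [tʃ] before a front vowel, yielding [tʃ] there.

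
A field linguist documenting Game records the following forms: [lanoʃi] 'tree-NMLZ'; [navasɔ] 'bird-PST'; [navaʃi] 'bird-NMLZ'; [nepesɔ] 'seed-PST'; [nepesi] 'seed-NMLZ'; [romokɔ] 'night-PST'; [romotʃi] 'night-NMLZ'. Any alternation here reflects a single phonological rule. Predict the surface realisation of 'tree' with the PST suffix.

[lanosɔ]

In [navasɔ] and [navaʃi] the final segment of 'bird' alternates: [s] ~ [ʃ].
The stem 'seed' ([nepesɔ], [nepesi]) shows [s] unchanged in both environments, so [s] cannot be basic with [ʃ] derived before the NMLZ suffix.
So /ʃ/ is underlying, and a rule of depalatalization — palato-alveolar /tʃ/ and /ʃ/ become [k] and [s] when no front vowel follows — gives [s].
The one attested form of 'tree', [lanoʃi], shows underlying /lanoʃ/. Applying the same rule when no front vowel follows gives [lanosɔ].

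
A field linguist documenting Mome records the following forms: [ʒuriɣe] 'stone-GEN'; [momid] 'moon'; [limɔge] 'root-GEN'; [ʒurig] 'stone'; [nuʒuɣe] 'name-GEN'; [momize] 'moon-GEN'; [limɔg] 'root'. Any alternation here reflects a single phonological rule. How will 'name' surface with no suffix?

[nuʒug]

In [ʒurig] and [ʒuriɣe] the final segment of 'stone' alternates: [g] ~ [ɣ].
But 'root' keeps [g] in both environments ([limɔg], [limɔge]), so there is no rule changing /g/ to [ɣ] before the GEN suffix.
The alternation reflects word-final hardening: voiced fricatives become stops word-finally. /ɣ/ is underlying.
From [nuʒuɣe] the stem 'name' is /nuʒuɣ/; word-finally this yields [nuʒug].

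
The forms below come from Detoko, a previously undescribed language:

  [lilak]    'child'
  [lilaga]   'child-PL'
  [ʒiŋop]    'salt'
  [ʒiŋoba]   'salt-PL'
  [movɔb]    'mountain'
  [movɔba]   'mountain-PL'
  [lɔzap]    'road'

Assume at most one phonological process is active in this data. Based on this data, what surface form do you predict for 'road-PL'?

[lɔzaba]

In [ʒiŋop] and [ʒiŋoba] the final segment of 'salt' alternates: [p] ~ [b].
Compare 'mountain', with invariant [b] in [movɔb] and [movɔba]: an analysis with underlying /b/ and a rule producing [p] in isolation would wrongly predict alternation here too.
The alternation reflects intervocalic voicing: voiceless stops become voiced between vowels. /p/ is underlying.
From [lɔzap] the stem 'road' is /lɔzap/; between vowels this yields [lɔzaba].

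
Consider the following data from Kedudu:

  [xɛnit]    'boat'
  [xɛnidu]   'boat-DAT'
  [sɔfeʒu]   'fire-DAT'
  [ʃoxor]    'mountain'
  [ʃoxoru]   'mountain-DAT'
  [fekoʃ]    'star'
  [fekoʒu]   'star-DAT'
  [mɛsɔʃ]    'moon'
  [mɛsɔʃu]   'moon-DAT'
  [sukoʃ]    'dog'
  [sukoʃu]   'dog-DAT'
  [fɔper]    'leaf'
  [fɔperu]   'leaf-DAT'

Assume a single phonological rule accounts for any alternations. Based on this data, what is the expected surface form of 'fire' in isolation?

[sɔfeʃ]

In [fekoʃ] and [fekoʒu] the final segment of 'star' alternates: [ʃ] ~ [ʒ].
Compare 'dog', with invariant [ʃ] in [sukoʃ] and [sukoʃu]: an analysis with underlying /ʃ/ and a rule producing [ʒ] before the DAT suffix would wrongly predict alternation here too.
Therefore /ʒ/ is basic and [ʃ] is derived by word-final obstruent devoicing (voiced obstruents become voiceless word-finally).
The one attested form of 'fire', [sɔfeʒu], shows underlying /sɔfeʒ/. Applying the same rule word-finally gives [sɔfeʃ].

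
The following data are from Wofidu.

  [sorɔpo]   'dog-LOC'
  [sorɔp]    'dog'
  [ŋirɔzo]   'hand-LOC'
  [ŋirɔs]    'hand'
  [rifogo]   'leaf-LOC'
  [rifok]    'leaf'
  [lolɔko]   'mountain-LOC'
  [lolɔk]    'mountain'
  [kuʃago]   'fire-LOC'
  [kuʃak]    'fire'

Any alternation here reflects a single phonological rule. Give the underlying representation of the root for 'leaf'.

/rifog/

The root 'leaf' surfaces as [rifogo] and [rifok], with a stem-final [g] ~ [k] alternation.
Compare 'mountain', with invariant [k] in [lolɔko] and [lolɔk]: an analysis with underlying /k/ and a rule producing [g] before the LOC suffix would wrongly predict alternation here too.
The underlying segment must be /g/; voiced obstruents become voiceless word-finally, yielding [k] there.
The underlying form of 'leaf' is therefore /rifog/.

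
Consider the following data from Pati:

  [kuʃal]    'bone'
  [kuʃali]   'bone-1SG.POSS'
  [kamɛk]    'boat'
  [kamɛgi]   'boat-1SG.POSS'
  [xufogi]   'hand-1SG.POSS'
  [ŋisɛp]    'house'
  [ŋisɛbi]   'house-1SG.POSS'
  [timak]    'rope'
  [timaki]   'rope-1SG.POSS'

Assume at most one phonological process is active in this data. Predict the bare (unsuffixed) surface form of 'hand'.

[xufok]

'boat' shows [k] ~ [g] at the end of the stem ([kamɛk] vs [kamɛgi]).
The stem 'rope' ([timak], [timaki]) shows [k] unchanged in both environments, so [k] cannot be basic with [g] derived before the 1SG.POSS suffix.
The alternation reflects word-final obstruent devoicing: voiced obstruents become voiceless word-finally. /g/ is underlying.
From [xufogi] the stem 'hand' is /xufog/; word-finally this yields [xufok].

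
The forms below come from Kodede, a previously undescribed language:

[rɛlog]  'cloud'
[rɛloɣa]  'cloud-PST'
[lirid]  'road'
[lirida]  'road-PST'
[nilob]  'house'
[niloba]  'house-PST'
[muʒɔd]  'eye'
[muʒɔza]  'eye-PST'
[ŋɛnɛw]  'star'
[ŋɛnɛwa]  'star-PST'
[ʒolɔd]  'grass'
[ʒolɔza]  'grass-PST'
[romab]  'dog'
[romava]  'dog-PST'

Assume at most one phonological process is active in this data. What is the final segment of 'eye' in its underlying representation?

/z/

The root 'eye' surfaces as [muʒɔd] and [muʒɔza], with a stem-final [d] ~ [z] alternation.
Compare 'road', with invariant [d] in [lirid] and [lirida]: an analysis with underlying /d/ and a rule producing [z] before the PST suffix would wrongly predict alternation here too.
Therefore /z/ is basic and [d] is derived by word-final hardening (voiced fricatives become stops word-finally).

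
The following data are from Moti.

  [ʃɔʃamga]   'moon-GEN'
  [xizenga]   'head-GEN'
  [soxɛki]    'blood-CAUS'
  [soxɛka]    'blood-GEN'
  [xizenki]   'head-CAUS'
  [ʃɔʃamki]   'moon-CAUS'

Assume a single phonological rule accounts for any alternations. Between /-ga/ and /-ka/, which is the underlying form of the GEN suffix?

The GEN suffix surfaces as [-ga] and [-ka], depending on the final segment of the stem.
By contrast the CAUS suffix keeps its initial [k] throughout — that segment must be underlying.
The GEN suffix is therefore /-ga/ underlyingly, with post-vocalic devoicing: voiced stops become voiceless after a vowel.

/-ga/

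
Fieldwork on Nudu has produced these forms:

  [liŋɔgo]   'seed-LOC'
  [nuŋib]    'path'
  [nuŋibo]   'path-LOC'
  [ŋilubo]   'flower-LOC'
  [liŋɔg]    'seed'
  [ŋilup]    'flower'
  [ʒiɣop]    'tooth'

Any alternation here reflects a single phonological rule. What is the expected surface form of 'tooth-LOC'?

'flower' shows [b] ~ [p] at the end of the stem ([ŋilubo] vs [ŋilup]).
But 'path' keeps [b] in both environments ([nuŋibo], [nuŋib]), so there is no rule changing /b/ to [p] in isolation.
Therefore /p/ is basic and [b] is derived by intervocalic voicing (voiceless stops become voiced between vowels).
The one attested form of 'tooth', [ʒiɣop], shows underlying /ʒiɣop/. Applying the same rule between vowels gives [ʒiɣobo].

[ʒiɣobo]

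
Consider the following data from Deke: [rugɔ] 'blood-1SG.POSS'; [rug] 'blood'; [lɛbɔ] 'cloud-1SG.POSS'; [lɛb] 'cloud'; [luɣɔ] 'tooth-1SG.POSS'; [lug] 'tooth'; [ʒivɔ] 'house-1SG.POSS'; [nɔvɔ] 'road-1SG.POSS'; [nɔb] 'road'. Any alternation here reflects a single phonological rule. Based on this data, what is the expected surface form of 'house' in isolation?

[ʒib]

In [nɔvɔ] and [nɔb] the final segment of 'road' alternates: [v] ~ [b].
If /b/ were underlying and a rule turned it into [v] before the 1SG.POSS suffix, 'cloud' would also alternate; but it has [b] in both [lɛbɔ] and [lɛb].
Therefore /v/ is basic and [b] is derived by word-final hardening (voiced fricatives become stops word-finally).
The one attested form of 'house', [ʒivɔ], shows underlying /ʒiv/. Applying the same rule word-finally gives [ʒib].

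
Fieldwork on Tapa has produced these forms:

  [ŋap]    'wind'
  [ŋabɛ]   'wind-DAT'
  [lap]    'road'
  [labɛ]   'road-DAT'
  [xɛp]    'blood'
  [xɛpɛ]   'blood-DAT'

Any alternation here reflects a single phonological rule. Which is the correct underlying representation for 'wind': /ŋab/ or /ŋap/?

In [ŋap] and [ŋabɛ] the final segment of 'wind' alternates: [p] ~ [b].
Compare 'blood', with invariant [p] in [xɛp] and [xɛpɛ]: an analysis with underlying /p/ and a rule producing [b] before the DAT suffix would wrongly predict alternation here too.
So /b/ is underlying, and a rule of word-final obstruent devoicing — voiced obstruents become voiceless word-finally — gives [p].

/ŋab/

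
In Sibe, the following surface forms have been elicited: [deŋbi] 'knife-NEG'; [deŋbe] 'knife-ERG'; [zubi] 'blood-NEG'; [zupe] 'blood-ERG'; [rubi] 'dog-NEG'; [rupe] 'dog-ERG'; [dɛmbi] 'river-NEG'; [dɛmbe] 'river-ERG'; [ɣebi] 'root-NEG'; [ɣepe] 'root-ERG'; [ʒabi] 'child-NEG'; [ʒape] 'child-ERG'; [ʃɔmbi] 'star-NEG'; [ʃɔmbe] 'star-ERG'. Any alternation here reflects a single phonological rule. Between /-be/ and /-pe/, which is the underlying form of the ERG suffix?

The ERG suffix surfaces as [-be] and [-pe], depending on the final segment of the stem.
The NEG suffix, which begins with [b], is invariant after every stem; so [b] is not altered by any rule here.
The ERG suffix is therefore /-pe/ underlyingly, with post-nasal voicing: voiceless stops become voiced after a nasal.

/-pe/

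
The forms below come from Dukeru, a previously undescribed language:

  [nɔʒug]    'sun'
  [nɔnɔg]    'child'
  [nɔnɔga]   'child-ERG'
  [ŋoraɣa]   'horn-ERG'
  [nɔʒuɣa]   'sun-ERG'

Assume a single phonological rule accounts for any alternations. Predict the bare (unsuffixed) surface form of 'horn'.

[ŋorag]

The stem for 'sun' ends in [g] in [nɔʒug] but [ɣ] in [nɔʒuɣa].
But 'child' keeps [g] in both environments ([nɔnɔg], [nɔnɔga]), so there is no rule changing /g/ to [ɣ] before the ERG suffix.
Therefore /ɣ/ is basic and [g] is derived by word-final hardening (voiced fricatives become stops word-finally).
From [ŋoraɣa] the stem 'horn' is /ŋoraɣ/; word-finally this yields [ŋorag].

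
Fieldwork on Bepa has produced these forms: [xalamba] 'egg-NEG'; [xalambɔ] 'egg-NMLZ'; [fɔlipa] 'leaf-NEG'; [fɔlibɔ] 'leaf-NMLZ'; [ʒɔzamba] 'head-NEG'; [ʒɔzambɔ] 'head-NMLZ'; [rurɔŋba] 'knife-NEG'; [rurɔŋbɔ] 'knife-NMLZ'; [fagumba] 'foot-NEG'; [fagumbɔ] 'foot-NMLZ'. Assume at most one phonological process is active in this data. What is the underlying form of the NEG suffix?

The NEG morpheme has two allomorphs, [-ba] and [-pa].
By contrast the NMLZ suffix keeps its initial [b] throughout — that segment must be underlying.
So the underlying form is /-pa/, and voiceless stops become voiced after a nasal.

/-pa/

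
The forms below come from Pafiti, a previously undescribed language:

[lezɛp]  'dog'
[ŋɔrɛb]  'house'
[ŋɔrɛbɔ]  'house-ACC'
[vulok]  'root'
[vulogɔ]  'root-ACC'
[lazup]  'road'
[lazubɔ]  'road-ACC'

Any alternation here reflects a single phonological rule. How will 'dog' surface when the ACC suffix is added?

[lezɛbɔ]

In [lazup] and [lazubɔ] the final segment of 'road' alternates: [p] ~ [b].
Compare 'house', with invariant [b] in [ŋɔrɛb] and [ŋɔrɛbɔ]: an analysis with underlying /b/ and a rule producing [p] in isolation would wrongly predict alternation here too.
The underlying segment must be /p/; voiceless stops become voiced between vowels, yielding [b] there.
The one attested form of 'dog', [lezɛp], shows underlying /lezɛp/. Applying the same rule between vowels gives [lezɛbɔ].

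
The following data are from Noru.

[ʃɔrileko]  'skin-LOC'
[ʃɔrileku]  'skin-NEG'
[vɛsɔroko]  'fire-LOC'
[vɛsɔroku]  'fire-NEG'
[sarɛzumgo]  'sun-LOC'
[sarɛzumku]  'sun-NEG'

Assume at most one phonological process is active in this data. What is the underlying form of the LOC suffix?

The LOC morpheme has two allomorphs, [-go] and [-ko].
The NEG suffix, which begins with [k], is invariant after every stem; so [k] is not altered by any rule here.
So the underlying form is /-go/, and voiced stops become voiceless after a vowel.

/-go/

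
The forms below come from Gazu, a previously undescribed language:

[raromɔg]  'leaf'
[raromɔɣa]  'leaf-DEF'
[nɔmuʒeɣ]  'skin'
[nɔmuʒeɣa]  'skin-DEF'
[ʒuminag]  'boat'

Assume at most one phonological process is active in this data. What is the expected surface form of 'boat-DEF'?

The stem for 'leaf' ends in [g] in [raromɔg] but [ɣ] in [raromɔɣa].
Compare 'skin', with invariant [ɣ] in [nɔmuʒeɣ] and [nɔmuʒeɣa]: an analysis with underlying /ɣ/ and a rule producing [g] in isolation would wrongly predict alternation here too.
Therefore /g/ is basic and [ɣ] is derived by intervocalic spirantization (voiced stops become fricatives between vowels).
The one attested form of 'boat', [ʒuminag], shows underlying /ʒuminag/. Applying the same rule between vowels gives [ʒuminaɣa].

[ʒuminaɣa]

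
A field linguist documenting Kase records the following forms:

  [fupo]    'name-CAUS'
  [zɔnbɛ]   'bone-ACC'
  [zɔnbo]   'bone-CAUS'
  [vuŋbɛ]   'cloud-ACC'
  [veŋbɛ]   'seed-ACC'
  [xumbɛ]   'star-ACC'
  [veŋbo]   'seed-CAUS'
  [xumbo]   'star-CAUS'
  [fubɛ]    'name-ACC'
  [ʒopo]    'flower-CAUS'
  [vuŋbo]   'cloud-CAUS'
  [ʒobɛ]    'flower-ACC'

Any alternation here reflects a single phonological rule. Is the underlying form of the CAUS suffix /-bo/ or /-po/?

/-po/

The CAUS morpheme has two allomorphs, [-bo] and [-po].
By contrast the ACC suffix keeps its initial [b] throughout — that segment must be underlying.
The CAUS suffix is therefore /-po/ underlyingly, with post-nasal voicing: voiceless stops become voiced after a nasal.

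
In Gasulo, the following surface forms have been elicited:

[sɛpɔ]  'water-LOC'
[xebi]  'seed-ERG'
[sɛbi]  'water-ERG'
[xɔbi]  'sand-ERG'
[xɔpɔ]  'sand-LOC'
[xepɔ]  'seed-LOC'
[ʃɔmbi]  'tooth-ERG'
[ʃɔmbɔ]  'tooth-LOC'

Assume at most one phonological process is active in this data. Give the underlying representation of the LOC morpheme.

/-pɔ/

The LOC suffix surfaces as [-bɔ] and [-pɔ], depending on the final segment of the stem.
The ERG suffix, which begins with [b], is invariant after every stem; so [b] is not altered by any rule here.
So the underlying form is /-pɔ/, and voiceless stops become voiced after a nasal.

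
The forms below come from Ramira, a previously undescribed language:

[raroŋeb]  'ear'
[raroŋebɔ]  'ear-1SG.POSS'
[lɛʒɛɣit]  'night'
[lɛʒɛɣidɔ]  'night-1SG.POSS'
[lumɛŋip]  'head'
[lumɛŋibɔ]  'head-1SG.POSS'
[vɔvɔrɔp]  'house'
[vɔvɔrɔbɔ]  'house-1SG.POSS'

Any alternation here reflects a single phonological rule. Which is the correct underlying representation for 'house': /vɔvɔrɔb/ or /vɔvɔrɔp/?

/vɔvɔrɔp/

The root 'house' surfaces as [vɔvɔrɔp] and [vɔvɔrɔbɔ], with a stem-final [p] ~ [b] alternation.
The stem 'ear' ([raroŋeb], [raroŋebɔ]) shows [b] unchanged in both environments, so [b] cannot be basic with [p] derived in isolation.
The alternation reflects intervocalic voicing: voiceless stops become voiced between vowels. /p/ is underlying.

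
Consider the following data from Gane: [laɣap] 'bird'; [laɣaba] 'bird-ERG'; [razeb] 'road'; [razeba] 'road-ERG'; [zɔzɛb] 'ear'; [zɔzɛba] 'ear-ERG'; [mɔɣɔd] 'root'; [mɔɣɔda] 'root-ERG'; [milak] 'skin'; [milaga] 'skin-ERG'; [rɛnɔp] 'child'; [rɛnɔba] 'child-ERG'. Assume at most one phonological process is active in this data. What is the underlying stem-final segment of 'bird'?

The stem for 'bird' ends in [p] in [laɣap] but [b] in [laɣaba].
Compare 'ear', with invariant [b] in [zɔzɛb] and [zɔzɛba]: an analysis with underlying /b/ and a rule producing [p] in isolation would wrongly predict alternation here too.
So /p/ is underlying, and a rule of intervocalic voicing — voiceless stops become voiced between vowels — gives [b].

/p/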